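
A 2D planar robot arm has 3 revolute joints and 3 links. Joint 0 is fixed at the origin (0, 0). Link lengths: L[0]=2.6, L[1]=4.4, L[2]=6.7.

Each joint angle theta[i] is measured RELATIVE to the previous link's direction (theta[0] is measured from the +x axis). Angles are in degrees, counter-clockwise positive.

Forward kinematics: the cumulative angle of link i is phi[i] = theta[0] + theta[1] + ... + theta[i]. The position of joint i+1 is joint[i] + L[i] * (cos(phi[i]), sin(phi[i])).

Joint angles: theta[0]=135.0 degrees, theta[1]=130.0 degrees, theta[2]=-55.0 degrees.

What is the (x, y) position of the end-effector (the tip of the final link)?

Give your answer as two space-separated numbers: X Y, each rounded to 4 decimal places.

joint[0] = (0.0000, 0.0000)  (base)
link 0: phi[0] = 135 = 135 deg
  cos(135 deg) = -0.7071, sin(135 deg) = 0.7071
  joint[1] = (0.0000, 0.0000) + 2.6 * (-0.7071, 0.7071) = (0.0000 + -1.8385, 0.0000 + 1.8385) = (-1.8385, 1.8385)
link 1: phi[1] = 135 + 130 = 265 deg
  cos(265 deg) = -0.0872, sin(265 deg) = -0.9962
  joint[2] = (-1.8385, 1.8385) + 4.4 * (-0.0872, -0.9962) = (-1.8385 + -0.3835, 1.8385 + -4.3833) = (-2.2220, -2.5448)
link 2: phi[2] = 135 + 130 + -55 = 210 deg
  cos(210 deg) = -0.8660, sin(210 deg) = -0.5000
  joint[3] = (-2.2220, -2.5448) + 6.7 * (-0.8660, -0.5000) = (-2.2220 + -5.8024, -2.5448 + -3.3500) = (-8.0243, -5.8948)
End effector: (-8.0243, -5.8948)

Answer: -8.0243 -5.8948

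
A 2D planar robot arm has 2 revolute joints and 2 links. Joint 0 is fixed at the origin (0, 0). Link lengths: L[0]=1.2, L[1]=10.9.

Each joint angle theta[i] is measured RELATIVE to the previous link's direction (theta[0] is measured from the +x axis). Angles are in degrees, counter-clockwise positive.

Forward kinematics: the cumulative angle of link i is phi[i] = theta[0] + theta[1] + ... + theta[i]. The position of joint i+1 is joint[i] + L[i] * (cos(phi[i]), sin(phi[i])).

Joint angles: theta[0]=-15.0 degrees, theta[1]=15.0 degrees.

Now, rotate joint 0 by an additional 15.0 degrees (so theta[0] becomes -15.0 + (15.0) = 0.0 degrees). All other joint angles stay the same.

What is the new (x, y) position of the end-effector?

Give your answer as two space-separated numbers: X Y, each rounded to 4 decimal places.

Answer: 11.7286 2.8211

Derivation:
joint[0] = (0.0000, 0.0000)  (base)
link 0: phi[0] = 0 = 0 deg
  cos(0 deg) = 1.0000, sin(0 deg) = 0.0000
  joint[1] = (0.0000, 0.0000) + 1.2 * (1.0000, 0.0000) = (0.0000 + 1.2000, 0.0000 + 0.0000) = (1.2000, 0.0000)
link 1: phi[1] = 0 + 15 = 15 deg
  cos(15 deg) = 0.9659, sin(15 deg) = 0.2588
  joint[2] = (1.2000, 0.0000) + 10.9 * (0.9659, 0.2588) = (1.2000 + 10.5286, 0.0000 + 2.8211) = (11.7286, 2.8211)
End effector: (11.7286, 2.8211)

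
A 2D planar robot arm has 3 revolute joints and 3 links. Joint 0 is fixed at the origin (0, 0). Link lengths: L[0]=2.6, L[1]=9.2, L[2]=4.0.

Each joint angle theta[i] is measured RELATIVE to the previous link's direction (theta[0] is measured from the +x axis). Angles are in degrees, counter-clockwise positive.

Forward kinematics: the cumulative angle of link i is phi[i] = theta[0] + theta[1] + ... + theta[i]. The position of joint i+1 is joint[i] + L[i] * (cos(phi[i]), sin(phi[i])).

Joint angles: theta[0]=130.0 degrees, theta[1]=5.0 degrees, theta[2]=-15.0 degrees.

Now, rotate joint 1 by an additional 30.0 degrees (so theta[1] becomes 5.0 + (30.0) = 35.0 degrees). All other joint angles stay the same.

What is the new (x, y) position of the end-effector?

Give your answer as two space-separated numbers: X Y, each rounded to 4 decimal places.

Answer: -14.0219 6.3729

Derivation:
joint[0] = (0.0000, 0.0000)  (base)
link 0: phi[0] = 130 = 130 deg
  cos(130 deg) = -0.6428, sin(130 deg) = 0.7660
  joint[1] = (0.0000, 0.0000) + 2.6 * (-0.6428, 0.7660) = (0.0000 + -1.6712, 0.0000 + 1.9917) = (-1.6712, 1.9917)
link 1: phi[1] = 130 + 35 = 165 deg
  cos(165 deg) = -0.9659, sin(165 deg) = 0.2588
  joint[2] = (-1.6712, 1.9917) + 9.2 * (-0.9659, 0.2588) = (-1.6712 + -8.8865, 1.9917 + 2.3811) = (-10.5578, 4.3729)
link 2: phi[2] = 130 + 35 + -15 = 150 deg
  cos(150 deg) = -0.8660, sin(150 deg) = 0.5000
  joint[3] = (-10.5578, 4.3729) + 4 * (-0.8660, 0.5000) = (-10.5578 + -3.4641, 4.3729 + 2.0000) = (-14.0219, 6.3729)
End effector: (-14.0219, 6.3729)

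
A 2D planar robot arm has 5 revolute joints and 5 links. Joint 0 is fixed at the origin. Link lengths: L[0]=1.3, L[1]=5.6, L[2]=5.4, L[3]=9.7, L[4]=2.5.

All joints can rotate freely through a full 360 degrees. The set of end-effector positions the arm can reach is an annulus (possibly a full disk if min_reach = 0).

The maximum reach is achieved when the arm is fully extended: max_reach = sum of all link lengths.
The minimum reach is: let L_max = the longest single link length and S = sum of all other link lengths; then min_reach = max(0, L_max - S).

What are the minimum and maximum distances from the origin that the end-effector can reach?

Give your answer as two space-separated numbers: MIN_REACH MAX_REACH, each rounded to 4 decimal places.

Link lengths: [1.3, 5.6, 5.4, 9.7, 2.5]
max_reach = 1.3 + 5.6 + 5.4 + 9.7 + 2.5 = 24.5
L_max = max([1.3, 5.6, 5.4, 9.7, 2.5]) = 9.7
S (sum of others) = 24.5 - 9.7 = 14.8
min_reach = max(0, 9.7 - 14.8) = max(0, -5.1) = 0

Answer: 0.0000 24.5000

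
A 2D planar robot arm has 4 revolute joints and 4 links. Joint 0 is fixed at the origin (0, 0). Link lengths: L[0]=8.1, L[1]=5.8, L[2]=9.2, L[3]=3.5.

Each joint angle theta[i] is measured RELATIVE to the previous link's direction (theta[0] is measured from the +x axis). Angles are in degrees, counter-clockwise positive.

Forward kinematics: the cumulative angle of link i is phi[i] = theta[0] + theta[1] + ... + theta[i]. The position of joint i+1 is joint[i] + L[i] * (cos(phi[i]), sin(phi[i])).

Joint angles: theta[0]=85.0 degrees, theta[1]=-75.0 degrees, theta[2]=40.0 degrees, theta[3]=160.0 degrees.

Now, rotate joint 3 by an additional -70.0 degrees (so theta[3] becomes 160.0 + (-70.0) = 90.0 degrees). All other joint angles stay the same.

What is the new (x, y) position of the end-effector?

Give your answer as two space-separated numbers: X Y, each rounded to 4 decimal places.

Answer: 9.6503 18.3737

Derivation:
joint[0] = (0.0000, 0.0000)  (base)
link 0: phi[0] = 85 = 85 deg
  cos(85 deg) = 0.0872, sin(85 deg) = 0.9962
  joint[1] = (0.0000, 0.0000) + 8.1 * (0.0872, 0.9962) = (0.0000 + 0.7060, 0.0000 + 8.0692) = (0.7060, 8.0692)
link 1: phi[1] = 85 + -75 = 10 deg
  cos(10 deg) = 0.9848, sin(10 deg) = 0.1736
  joint[2] = (0.7060, 8.0692) + 5.8 * (0.9848, 0.1736) = (0.7060 + 5.7119, 8.0692 + 1.0072) = (6.4178, 9.0763)
link 2: phi[2] = 85 + -75 + 40 = 50 deg
  cos(50 deg) = 0.6428, sin(50 deg) = 0.7660
  joint[3] = (6.4178, 9.0763) + 9.2 * (0.6428, 0.7660) = (6.4178 + 5.9136, 9.0763 + 7.0476) = (12.3315, 16.1239)
link 3: phi[3] = 85 + -75 + 40 + 90 = 140 deg
  cos(140 deg) = -0.7660, sin(140 deg) = 0.6428
  joint[4] = (12.3315, 16.1239) + 3.5 * (-0.7660, 0.6428) = (12.3315 + -2.6812, 16.1239 + 2.2498) = (9.6503, 18.3737)
End effector: (9.6503, 18.3737)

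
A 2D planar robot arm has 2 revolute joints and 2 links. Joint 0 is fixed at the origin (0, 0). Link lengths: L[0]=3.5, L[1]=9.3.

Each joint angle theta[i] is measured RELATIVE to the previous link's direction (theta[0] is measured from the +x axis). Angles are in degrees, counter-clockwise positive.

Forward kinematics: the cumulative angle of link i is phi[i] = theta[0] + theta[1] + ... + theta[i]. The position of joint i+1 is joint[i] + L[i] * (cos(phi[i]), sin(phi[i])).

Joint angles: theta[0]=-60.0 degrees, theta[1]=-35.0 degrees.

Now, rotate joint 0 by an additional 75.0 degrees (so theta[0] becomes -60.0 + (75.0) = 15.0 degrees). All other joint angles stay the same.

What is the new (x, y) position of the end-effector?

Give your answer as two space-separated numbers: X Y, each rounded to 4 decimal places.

joint[0] = (0.0000, 0.0000)  (base)
link 0: phi[0] = 15 = 15 deg
  cos(15 deg) = 0.9659, sin(15 deg) = 0.2588
  joint[1] = (0.0000, 0.0000) + 3.5 * (0.9659, 0.2588) = (0.0000 + 3.3807, 0.0000 + 0.9059) = (3.3807, 0.9059)
link 1: phi[1] = 15 + -35 = -20 deg
  cos(-20 deg) = 0.9397, sin(-20 deg) = -0.3420
  joint[2] = (3.3807, 0.9059) + 9.3 * (0.9397, -0.3420) = (3.3807 + 8.7391, 0.9059 + -3.1808) = (12.1199, -2.2749)
End effector: (12.1199, -2.2749)

Answer: 12.1199 -2.2749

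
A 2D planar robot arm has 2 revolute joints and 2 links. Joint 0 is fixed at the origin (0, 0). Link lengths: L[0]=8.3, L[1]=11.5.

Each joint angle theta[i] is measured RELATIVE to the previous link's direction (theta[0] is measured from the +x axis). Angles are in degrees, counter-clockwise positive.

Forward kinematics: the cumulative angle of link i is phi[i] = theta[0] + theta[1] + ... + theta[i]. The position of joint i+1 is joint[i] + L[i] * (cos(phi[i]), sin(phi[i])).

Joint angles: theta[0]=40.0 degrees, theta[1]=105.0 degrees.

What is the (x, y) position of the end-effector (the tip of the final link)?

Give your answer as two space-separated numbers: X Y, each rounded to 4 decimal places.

Answer: -3.0621 11.9313

Derivation:
joint[0] = (0.0000, 0.0000)  (base)
link 0: phi[0] = 40 = 40 deg
  cos(40 deg) = 0.7660, sin(40 deg) = 0.6428
  joint[1] = (0.0000, 0.0000) + 8.3 * (0.7660, 0.6428) = (0.0000 + 6.3582, 0.0000 + 5.3351) = (6.3582, 5.3351)
link 1: phi[1] = 40 + 105 = 145 deg
  cos(145 deg) = -0.8192, sin(145 deg) = 0.5736
  joint[2] = (6.3582, 5.3351) + 11.5 * (-0.8192, 0.5736) = (6.3582 + -9.4202, 5.3351 + 6.5961) = (-3.0621, 11.9313)
End effector: (-3.0621, 11.9313)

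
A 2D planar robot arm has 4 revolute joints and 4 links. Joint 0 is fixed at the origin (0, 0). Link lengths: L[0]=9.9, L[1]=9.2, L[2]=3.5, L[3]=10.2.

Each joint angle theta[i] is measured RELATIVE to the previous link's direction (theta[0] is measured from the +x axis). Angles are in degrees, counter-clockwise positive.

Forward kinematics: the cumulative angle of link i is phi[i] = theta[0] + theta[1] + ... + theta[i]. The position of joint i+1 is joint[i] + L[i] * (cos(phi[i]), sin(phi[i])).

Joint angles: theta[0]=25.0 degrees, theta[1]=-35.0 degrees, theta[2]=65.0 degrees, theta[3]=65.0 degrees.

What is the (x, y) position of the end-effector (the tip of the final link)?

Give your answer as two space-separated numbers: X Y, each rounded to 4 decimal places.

Answer: 14.9402 14.2868

Derivation:
joint[0] = (0.0000, 0.0000)  (base)
link 0: phi[0] = 25 = 25 deg
  cos(25 deg) = 0.9063, sin(25 deg) = 0.4226
  joint[1] = (0.0000, 0.0000) + 9.9 * (0.9063, 0.4226) = (0.0000 + 8.9724, 0.0000 + 4.1839) = (8.9724, 4.1839)
link 1: phi[1] = 25 + -35 = -10 deg
  cos(-10 deg) = 0.9848, sin(-10 deg) = -0.1736
  joint[2] = (8.9724, 4.1839) + 9.2 * (0.9848, -0.1736) = (8.9724 + 9.0602, 4.1839 + -1.5976) = (18.0327, 2.5864)
link 2: phi[2] = 25 + -35 + 65 = 55 deg
  cos(55 deg) = 0.5736, sin(55 deg) = 0.8192
  joint[3] = (18.0327, 2.5864) + 3.5 * (0.5736, 0.8192) = (18.0327 + 2.0075, 2.5864 + 2.8670) = (20.0402, 5.4534)
link 3: phi[3] = 25 + -35 + 65 + 65 = 120 deg
  cos(120 deg) = -0.5000, sin(120 deg) = 0.8660
  joint[4] = (20.0402, 5.4534) + 10.2 * (-0.5000, 0.8660) = (20.0402 + -5.1000, 5.4534 + 8.8335) = (14.9402, 14.2868)
End effector: (14.9402, 14.2868)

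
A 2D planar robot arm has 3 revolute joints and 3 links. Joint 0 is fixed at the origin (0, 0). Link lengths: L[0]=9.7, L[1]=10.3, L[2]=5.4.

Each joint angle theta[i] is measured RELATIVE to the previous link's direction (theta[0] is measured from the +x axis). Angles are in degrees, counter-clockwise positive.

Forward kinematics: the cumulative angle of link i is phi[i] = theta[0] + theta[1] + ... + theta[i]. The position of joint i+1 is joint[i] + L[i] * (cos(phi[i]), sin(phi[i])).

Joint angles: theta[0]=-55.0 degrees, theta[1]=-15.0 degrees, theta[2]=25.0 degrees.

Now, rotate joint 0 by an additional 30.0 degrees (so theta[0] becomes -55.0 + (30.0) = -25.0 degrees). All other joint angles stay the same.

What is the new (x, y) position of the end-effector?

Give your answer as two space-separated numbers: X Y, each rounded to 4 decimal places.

joint[0] = (0.0000, 0.0000)  (base)
link 0: phi[0] = -25 = -25 deg
  cos(-25 deg) = 0.9063, sin(-25 deg) = -0.4226
  joint[1] = (0.0000, 0.0000) + 9.7 * (0.9063, -0.4226) = (0.0000 + 8.7912, 0.0000 + -4.0994) = (8.7912, -4.0994)
link 1: phi[1] = -25 + -15 = -40 deg
  cos(-40 deg) = 0.7660, sin(-40 deg) = -0.6428
  joint[2] = (8.7912, -4.0994) + 10.3 * (0.7660, -0.6428) = (8.7912 + 7.8903, -4.0994 + -6.6207) = (16.6814, -10.7201)
link 2: phi[2] = -25 + -15 + 25 = -15 deg
  cos(-15 deg) = 0.9659, sin(-15 deg) = -0.2588
  joint[3] = (16.6814, -10.7201) + 5.4 * (0.9659, -0.2588) = (16.6814 + 5.2160, -10.7201 + -1.3976) = (21.8974, -12.1177)
End effector: (21.8974, -12.1177)

Answer: 21.8974 -12.1177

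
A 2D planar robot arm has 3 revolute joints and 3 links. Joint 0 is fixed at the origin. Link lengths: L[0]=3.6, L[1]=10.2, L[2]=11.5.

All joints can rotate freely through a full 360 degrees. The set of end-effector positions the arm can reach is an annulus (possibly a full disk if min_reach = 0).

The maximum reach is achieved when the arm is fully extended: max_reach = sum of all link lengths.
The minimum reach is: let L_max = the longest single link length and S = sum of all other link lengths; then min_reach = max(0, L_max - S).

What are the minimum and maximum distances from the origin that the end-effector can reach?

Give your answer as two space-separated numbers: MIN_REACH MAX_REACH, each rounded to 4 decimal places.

Answer: 0.0000 25.3000

Derivation:
Link lengths: [3.6, 10.2, 11.5]
max_reach = 3.6 + 10.2 + 11.5 = 25.3
L_max = max([3.6, 10.2, 11.5]) = 11.5
S (sum of others) = 25.3 - 11.5 = 13.8
min_reach = max(0, 11.5 - 13.8) = max(0, -2.3) = 0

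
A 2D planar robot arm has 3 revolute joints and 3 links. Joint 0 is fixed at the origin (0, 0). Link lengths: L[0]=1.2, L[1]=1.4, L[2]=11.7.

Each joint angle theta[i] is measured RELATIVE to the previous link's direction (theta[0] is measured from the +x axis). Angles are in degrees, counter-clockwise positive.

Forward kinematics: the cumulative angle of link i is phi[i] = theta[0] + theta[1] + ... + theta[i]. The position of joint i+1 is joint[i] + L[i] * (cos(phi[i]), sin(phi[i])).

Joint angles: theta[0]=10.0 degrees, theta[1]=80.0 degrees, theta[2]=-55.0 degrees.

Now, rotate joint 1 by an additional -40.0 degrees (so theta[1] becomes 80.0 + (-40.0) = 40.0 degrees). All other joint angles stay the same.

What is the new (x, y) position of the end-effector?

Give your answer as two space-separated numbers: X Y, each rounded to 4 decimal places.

Answer: 13.7371 0.2611

Derivation:
joint[0] = (0.0000, 0.0000)  (base)
link 0: phi[0] = 10 = 10 deg
  cos(10 deg) = 0.9848, sin(10 deg) = 0.1736
  joint[1] = (0.0000, 0.0000) + 1.2 * (0.9848, 0.1736) = (0.0000 + 1.1818, 0.0000 + 0.2084) = (1.1818, 0.2084)
link 1: phi[1] = 10 + 40 = 50 deg
  cos(50 deg) = 0.6428, sin(50 deg) = 0.7660
  joint[2] = (1.1818, 0.2084) + 1.4 * (0.6428, 0.7660) = (1.1818 + 0.8999, 0.2084 + 1.0725) = (2.0817, 1.2808)
link 2: phi[2] = 10 + 40 + -55 = -5 deg
  cos(-5 deg) = 0.9962, sin(-5 deg) = -0.0872
  joint[3] = (2.0817, 1.2808) + 11.7 * (0.9962, -0.0872) = (2.0817 + 11.6555, 1.2808 + -1.0197) = (13.7371, 0.2611)
End effector: (13.7371, 0.2611)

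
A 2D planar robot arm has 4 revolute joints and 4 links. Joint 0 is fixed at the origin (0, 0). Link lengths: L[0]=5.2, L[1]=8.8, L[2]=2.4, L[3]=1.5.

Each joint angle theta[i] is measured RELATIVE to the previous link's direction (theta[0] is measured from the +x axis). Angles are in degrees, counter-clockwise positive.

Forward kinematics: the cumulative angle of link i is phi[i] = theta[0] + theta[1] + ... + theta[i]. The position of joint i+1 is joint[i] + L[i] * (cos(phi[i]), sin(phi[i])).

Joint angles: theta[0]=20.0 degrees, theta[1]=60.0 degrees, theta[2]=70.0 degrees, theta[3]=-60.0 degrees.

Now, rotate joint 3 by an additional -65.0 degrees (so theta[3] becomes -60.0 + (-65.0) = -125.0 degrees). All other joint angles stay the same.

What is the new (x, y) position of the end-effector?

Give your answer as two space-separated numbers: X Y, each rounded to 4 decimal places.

Answer: 5.6955 12.2787

Derivation:
joint[0] = (0.0000, 0.0000)  (base)
link 0: phi[0] = 20 = 20 deg
  cos(20 deg) = 0.9397, sin(20 deg) = 0.3420
  joint[1] = (0.0000, 0.0000) + 5.2 * (0.9397, 0.3420) = (0.0000 + 4.8864, 0.0000 + 1.7785) = (4.8864, 1.7785)
link 1: phi[1] = 20 + 60 = 80 deg
  cos(80 deg) = 0.1736, sin(80 deg) = 0.9848
  joint[2] = (4.8864, 1.7785) + 8.8 * (0.1736, 0.9848) = (4.8864 + 1.5281, 1.7785 + 8.6663) = (6.4145, 10.4448)
link 2: phi[2] = 20 + 60 + 70 = 150 deg
  cos(150 deg) = -0.8660, sin(150 deg) = 0.5000
  joint[3] = (6.4145, 10.4448) + 2.4 * (-0.8660, 0.5000) = (6.4145 + -2.0785, 10.4448 + 1.2000) = (4.3360, 11.6448)
link 3: phi[3] = 20 + 60 + 70 + -125 = 25 deg
  cos(25 deg) = 0.9063, sin(25 deg) = 0.4226
  joint[4] = (4.3360, 11.6448) + 1.5 * (0.9063, 0.4226) = (4.3360 + 1.3595, 11.6448 + 0.6339) = (5.6955, 12.2787)
End effector: (5.6955, 12.2787)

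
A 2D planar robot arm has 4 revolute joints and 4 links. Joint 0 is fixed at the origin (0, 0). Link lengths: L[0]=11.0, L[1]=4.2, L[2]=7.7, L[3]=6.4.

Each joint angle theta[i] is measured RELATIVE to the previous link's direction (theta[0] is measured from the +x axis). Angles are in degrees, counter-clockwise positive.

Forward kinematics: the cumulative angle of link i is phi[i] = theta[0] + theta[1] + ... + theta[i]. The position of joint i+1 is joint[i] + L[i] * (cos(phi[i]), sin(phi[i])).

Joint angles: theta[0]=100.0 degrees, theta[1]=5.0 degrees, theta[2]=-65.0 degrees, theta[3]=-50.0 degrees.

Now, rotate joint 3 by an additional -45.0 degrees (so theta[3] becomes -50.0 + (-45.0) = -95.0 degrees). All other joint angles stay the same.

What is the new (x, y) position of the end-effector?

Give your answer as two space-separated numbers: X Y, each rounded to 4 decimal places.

Answer: 6.5723 14.5967

Derivation:
joint[0] = (0.0000, 0.0000)  (base)
link 0: phi[0] = 100 = 100 deg
  cos(100 deg) = -0.1736, sin(100 deg) = 0.9848
  joint[1] = (0.0000, 0.0000) + 11 * (-0.1736, 0.9848) = (0.0000 + -1.9101, 0.0000 + 10.8329) = (-1.9101, 10.8329)
link 1: phi[1] = 100 + 5 = 105 deg
  cos(105 deg) = -0.2588, sin(105 deg) = 0.9659
  joint[2] = (-1.9101, 10.8329) + 4.2 * (-0.2588, 0.9659) = (-1.9101 + -1.0870, 10.8329 + 4.0569) = (-2.9972, 14.8898)
link 2: phi[2] = 100 + 5 + -65 = 40 deg
  cos(40 deg) = 0.7660, sin(40 deg) = 0.6428
  joint[3] = (-2.9972, 14.8898) + 7.7 * (0.7660, 0.6428) = (-2.9972 + 5.8985, 14.8898 + 4.9495) = (2.9014, 19.8392)
link 3: phi[3] = 100 + 5 + -65 + -95 = -55 deg
  cos(-55 deg) = 0.5736, sin(-55 deg) = -0.8192
  joint[4] = (2.9014, 19.8392) + 6.4 * (0.5736, -0.8192) = (2.9014 + 3.6709, 19.8392 + -5.2426) = (6.5723, 14.5967)
End effector: (6.5723, 14.5967)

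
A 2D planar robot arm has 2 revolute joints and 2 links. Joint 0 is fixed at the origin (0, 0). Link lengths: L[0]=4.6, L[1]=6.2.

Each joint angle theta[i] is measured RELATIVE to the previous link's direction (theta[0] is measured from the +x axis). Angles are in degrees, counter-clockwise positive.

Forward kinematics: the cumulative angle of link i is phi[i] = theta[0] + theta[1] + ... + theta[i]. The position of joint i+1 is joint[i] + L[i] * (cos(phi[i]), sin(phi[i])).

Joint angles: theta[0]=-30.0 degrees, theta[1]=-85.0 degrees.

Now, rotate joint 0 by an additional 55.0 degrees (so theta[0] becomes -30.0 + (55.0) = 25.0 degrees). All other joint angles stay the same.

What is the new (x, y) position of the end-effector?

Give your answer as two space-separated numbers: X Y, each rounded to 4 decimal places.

Answer: 7.2690 -3.4253

Derivation:
joint[0] = (0.0000, 0.0000)  (base)
link 0: phi[0] = 25 = 25 deg
  cos(25 deg) = 0.9063, sin(25 deg) = 0.4226
  joint[1] = (0.0000, 0.0000) + 4.6 * (0.9063, 0.4226) = (0.0000 + 4.1690, 0.0000 + 1.9440) = (4.1690, 1.9440)
link 1: phi[1] = 25 + -85 = -60 deg
  cos(-60 deg) = 0.5000, sin(-60 deg) = -0.8660
  joint[2] = (4.1690, 1.9440) + 6.2 * (0.5000, -0.8660) = (4.1690 + 3.1000, 1.9440 + -5.3694) = (7.2690, -3.4253)
End effector: (7.2690, -3.4253)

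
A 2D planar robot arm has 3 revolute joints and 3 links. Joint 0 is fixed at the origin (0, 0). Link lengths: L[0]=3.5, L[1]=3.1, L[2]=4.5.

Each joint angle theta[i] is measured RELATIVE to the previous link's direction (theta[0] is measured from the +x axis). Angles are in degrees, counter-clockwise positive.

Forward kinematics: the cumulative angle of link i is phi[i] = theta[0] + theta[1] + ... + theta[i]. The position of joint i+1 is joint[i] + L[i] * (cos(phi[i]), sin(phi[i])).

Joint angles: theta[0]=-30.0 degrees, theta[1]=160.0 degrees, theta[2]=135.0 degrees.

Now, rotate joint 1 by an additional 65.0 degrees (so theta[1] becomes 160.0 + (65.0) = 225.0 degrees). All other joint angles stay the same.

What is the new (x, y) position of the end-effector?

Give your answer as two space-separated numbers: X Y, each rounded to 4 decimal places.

Answer: 3.9338 -4.8023

Derivation:
joint[0] = (0.0000, 0.0000)  (base)
link 0: phi[0] = -30 = -30 deg
  cos(-30 deg) = 0.8660, sin(-30 deg) = -0.5000
  joint[1] = (0.0000, 0.0000) + 3.5 * (0.8660, -0.5000) = (0.0000 + 3.0311, 0.0000 + -1.7500) = (3.0311, -1.7500)
link 1: phi[1] = -30 + 225 = 195 deg
  cos(195 deg) = -0.9659, sin(195 deg) = -0.2588
  joint[2] = (3.0311, -1.7500) + 3.1 * (-0.9659, -0.2588) = (3.0311 + -2.9944, -1.7500 + -0.8023) = (0.0367, -2.5523)
link 2: phi[2] = -30 + 225 + 135 = 330 deg
  cos(330 deg) = 0.8660, sin(330 deg) = -0.5000
  joint[3] = (0.0367, -2.5523) + 4.5 * (0.8660, -0.5000) = (0.0367 + 3.8971, -2.5523 + -2.2500) = (3.9338, -4.8023)
End effector: (3.9338, -4.8023)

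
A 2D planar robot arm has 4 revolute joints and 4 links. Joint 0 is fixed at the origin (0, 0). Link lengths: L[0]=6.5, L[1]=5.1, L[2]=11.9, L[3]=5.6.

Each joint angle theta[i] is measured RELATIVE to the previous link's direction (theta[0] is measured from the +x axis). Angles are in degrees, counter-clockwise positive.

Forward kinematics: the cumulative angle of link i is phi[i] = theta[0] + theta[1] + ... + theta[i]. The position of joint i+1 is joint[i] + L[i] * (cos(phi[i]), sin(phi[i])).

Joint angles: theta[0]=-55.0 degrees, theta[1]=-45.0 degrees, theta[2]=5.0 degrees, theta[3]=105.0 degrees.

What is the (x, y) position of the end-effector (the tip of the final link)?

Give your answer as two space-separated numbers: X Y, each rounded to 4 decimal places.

Answer: 7.3204 -21.2293

Derivation:
joint[0] = (0.0000, 0.0000)  (base)
link 0: phi[0] = -55 = -55 deg
  cos(-55 deg) = 0.5736, sin(-55 deg) = -0.8192
  joint[1] = (0.0000, 0.0000) + 6.5 * (0.5736, -0.8192) = (0.0000 + 3.7282, 0.0000 + -5.3245) = (3.7282, -5.3245)
link 1: phi[1] = -55 + -45 = -100 deg
  cos(-100 deg) = -0.1736, sin(-100 deg) = -0.9848
  joint[2] = (3.7282, -5.3245) + 5.1 * (-0.1736, -0.9848) = (3.7282 + -0.8856, -5.3245 + -5.0225) = (2.8426, -10.3470)
link 2: phi[2] = -55 + -45 + 5 = -95 deg
  cos(-95 deg) = -0.0872, sin(-95 deg) = -0.9962
  joint[3] = (2.8426, -10.3470) + 11.9 * (-0.0872, -0.9962) = (2.8426 + -1.0372, -10.3470 + -11.8547) = (1.8055, -22.2017)
link 3: phi[3] = -55 + -45 + 5 + 105 = 10 deg
  cos(10 deg) = 0.9848, sin(10 deg) = 0.1736
  joint[4] = (1.8055, -22.2017) + 5.6 * (0.9848, 0.1736) = (1.8055 + 5.5149, -22.2017 + 0.9724) = (7.3204, -21.2293)
End effector: (7.3204, -21.2293)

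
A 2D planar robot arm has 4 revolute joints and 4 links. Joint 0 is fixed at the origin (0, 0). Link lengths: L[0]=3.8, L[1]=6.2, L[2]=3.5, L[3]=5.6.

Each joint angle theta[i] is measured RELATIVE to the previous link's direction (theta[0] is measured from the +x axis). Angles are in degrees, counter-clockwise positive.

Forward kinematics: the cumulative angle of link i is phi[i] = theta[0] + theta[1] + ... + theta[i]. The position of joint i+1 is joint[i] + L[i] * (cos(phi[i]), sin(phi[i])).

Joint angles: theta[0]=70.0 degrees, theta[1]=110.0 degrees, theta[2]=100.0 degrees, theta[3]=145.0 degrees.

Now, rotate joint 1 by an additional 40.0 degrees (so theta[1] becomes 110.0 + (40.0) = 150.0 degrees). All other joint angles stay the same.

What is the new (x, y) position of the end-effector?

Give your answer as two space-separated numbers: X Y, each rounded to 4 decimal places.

joint[0] = (0.0000, 0.0000)  (base)
link 0: phi[0] = 70 = 70 deg
  cos(70 deg) = 0.3420, sin(70 deg) = 0.9397
  joint[1] = (0.0000, 0.0000) + 3.8 * (0.3420, 0.9397) = (0.0000 + 1.2997, 0.0000 + 3.5708) = (1.2997, 3.5708)
link 1: phi[1] = 70 + 150 = 220 deg
  cos(220 deg) = -0.7660, sin(220 deg) = -0.6428
  joint[2] = (1.2997, 3.5708) + 6.2 * (-0.7660, -0.6428) = (1.2997 + -4.7495, 3.5708 + -3.9853) = (-3.4498, -0.4145)
link 2: phi[2] = 70 + 150 + 100 = 320 deg
  cos(320 deg) = 0.7660, sin(320 deg) = -0.6428
  joint[3] = (-3.4498, -0.4145) + 3.5 * (0.7660, -0.6428) = (-3.4498 + 2.6812, -0.4145 + -2.2498) = (-0.7686, -2.6642)
link 3: phi[3] = 70 + 150 + 100 + 145 = 465 deg
  cos(465 deg) = -0.2588, sin(465 deg) = 0.9659
  joint[4] = (-0.7686, -2.6642) + 5.6 * (-0.2588, 0.9659) = (-0.7686 + -1.4494, -2.6642 + 5.4092) = (-2.2180, 2.7450)
End effector: (-2.2180, 2.7450)

Answer: -2.2180 2.7450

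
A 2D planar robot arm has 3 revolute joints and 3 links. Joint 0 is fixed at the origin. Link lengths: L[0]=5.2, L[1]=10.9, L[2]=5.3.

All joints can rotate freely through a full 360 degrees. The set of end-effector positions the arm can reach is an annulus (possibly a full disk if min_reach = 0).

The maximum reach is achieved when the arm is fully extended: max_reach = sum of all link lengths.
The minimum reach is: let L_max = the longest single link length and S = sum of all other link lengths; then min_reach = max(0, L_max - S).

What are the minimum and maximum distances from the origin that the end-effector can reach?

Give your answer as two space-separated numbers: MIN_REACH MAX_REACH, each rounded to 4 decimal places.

Link lengths: [5.2, 10.9, 5.3]
max_reach = 5.2 + 10.9 + 5.3 = 21.4
L_max = max([5.2, 10.9, 5.3]) = 10.9
S (sum of others) = 21.4 - 10.9 = 10.5
min_reach = max(0, 10.9 - 10.5) = max(0, 0.4) = 0.4

Answer: 0.4000 21.4000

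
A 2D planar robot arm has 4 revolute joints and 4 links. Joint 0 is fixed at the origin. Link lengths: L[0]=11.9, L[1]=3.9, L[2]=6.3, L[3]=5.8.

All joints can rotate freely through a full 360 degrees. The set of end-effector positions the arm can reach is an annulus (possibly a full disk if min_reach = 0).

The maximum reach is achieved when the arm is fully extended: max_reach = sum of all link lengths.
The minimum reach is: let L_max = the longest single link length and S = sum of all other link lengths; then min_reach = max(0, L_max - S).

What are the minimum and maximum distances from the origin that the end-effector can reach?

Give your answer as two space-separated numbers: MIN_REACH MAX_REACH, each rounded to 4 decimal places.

Link lengths: [11.9, 3.9, 6.3, 5.8]
max_reach = 11.9 + 3.9 + 6.3 + 5.8 = 27.9
L_max = max([11.9, 3.9, 6.3, 5.8]) = 11.9
S (sum of others) = 27.9 - 11.9 = 16
min_reach = max(0, 11.9 - 16) = max(0, -4.1) = 0

Answer: 0.0000 27.9000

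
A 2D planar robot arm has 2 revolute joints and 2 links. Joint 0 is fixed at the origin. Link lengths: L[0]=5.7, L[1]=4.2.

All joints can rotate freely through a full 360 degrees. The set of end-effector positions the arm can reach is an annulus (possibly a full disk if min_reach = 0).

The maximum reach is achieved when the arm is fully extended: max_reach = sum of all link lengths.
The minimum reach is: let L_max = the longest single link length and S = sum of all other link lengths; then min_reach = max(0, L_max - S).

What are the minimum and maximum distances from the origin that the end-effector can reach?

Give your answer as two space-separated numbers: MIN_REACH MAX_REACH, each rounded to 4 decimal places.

Answer: 1.5000 9.9000

Derivation:
Link lengths: [5.7, 4.2]
max_reach = 5.7 + 4.2 = 9.9
L_max = max([5.7, 4.2]) = 5.7
S (sum of others) = 9.9 - 5.7 = 4.2
min_reach = max(0, 5.7 - 4.2) = max(0, 1.5) = 1.5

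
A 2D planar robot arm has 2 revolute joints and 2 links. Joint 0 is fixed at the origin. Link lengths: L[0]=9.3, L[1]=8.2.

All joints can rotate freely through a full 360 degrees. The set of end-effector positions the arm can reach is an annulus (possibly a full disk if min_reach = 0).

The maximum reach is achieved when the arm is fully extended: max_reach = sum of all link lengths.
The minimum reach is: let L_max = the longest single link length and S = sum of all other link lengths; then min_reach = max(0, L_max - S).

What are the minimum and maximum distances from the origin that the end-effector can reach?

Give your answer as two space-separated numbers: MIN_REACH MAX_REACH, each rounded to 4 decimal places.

Answer: 1.1000 17.5000

Derivation:
Link lengths: [9.3, 8.2]
max_reach = 9.3 + 8.2 = 17.5
L_max = max([9.3, 8.2]) = 9.3
S (sum of others) = 17.5 - 9.3 = 8.2
min_reach = max(0, 9.3 - 8.2) = max(0, 1.1) = 1.1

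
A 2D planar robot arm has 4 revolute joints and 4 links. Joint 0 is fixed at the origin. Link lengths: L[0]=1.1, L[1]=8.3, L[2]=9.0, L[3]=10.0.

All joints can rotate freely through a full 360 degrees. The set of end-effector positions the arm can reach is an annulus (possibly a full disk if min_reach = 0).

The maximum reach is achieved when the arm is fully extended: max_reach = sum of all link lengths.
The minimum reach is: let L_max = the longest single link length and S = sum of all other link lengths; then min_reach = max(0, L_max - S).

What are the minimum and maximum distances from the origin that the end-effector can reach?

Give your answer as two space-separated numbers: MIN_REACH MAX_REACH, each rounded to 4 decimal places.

Answer: 0.0000 28.4000

Derivation:
Link lengths: [1.1, 8.3, 9.0, 10.0]
max_reach = 1.1 + 8.3 + 9 + 10 = 28.4
L_max = max([1.1, 8.3, 9.0, 10.0]) = 10
S (sum of others) = 28.4 - 10 = 18.4
min_reach = max(0, 10 - 18.4) = max(0, -8.4) = 0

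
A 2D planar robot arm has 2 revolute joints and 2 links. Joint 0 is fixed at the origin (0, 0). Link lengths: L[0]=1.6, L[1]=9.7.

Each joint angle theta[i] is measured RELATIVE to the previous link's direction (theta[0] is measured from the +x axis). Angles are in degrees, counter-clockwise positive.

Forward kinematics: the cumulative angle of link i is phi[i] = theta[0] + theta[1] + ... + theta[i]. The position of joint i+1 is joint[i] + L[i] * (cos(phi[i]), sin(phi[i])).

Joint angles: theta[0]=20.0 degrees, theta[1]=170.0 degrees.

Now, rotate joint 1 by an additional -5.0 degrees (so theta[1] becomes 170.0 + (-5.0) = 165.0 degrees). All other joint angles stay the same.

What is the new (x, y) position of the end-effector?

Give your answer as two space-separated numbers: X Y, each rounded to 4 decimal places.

Answer: -8.1596 -0.2982

Derivation:
joint[0] = (0.0000, 0.0000)  (base)
link 0: phi[0] = 20 = 20 deg
  cos(20 deg) = 0.9397, sin(20 deg) = 0.3420
  joint[1] = (0.0000, 0.0000) + 1.6 * (0.9397, 0.3420) = (0.0000 + 1.5035, 0.0000 + 0.5472) = (1.5035, 0.5472)
link 1: phi[1] = 20 + 165 = 185 deg
  cos(185 deg) = -0.9962, sin(185 deg) = -0.0872
  joint[2] = (1.5035, 0.5472) + 9.7 * (-0.9962, -0.0872) = (1.5035 + -9.6631, 0.5472 + -0.8454) = (-8.1596, -0.2982)
End effector: (-8.1596, -0.2982)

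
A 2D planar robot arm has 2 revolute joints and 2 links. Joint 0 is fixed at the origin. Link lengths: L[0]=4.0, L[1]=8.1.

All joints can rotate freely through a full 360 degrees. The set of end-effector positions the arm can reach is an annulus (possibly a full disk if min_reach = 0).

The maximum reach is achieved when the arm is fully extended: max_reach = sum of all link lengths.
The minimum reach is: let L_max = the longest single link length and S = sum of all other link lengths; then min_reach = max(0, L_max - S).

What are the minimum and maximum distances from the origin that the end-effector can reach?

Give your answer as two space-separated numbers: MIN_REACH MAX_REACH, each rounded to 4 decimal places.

Link lengths: [4.0, 8.1]
max_reach = 4 + 8.1 = 12.1
L_max = max([4.0, 8.1]) = 8.1
S (sum of others) = 12.1 - 8.1 = 4
min_reach = max(0, 8.1 - 4) = max(0, 4.1) = 4.1

Answer: 4.1000 12.1000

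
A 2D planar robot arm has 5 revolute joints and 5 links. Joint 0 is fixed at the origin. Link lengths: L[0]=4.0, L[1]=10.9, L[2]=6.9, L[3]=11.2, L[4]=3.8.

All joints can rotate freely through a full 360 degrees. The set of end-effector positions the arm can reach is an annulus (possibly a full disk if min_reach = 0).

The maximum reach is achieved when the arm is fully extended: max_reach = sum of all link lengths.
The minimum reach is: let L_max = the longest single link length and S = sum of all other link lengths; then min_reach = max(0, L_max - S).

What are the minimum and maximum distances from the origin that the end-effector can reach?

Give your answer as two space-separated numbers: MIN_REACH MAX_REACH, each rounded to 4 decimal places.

Answer: 0.0000 36.8000

Derivation:
Link lengths: [4.0, 10.9, 6.9, 11.2, 3.8]
max_reach = 4 + 10.9 + 6.9 + 11.2 + 3.8 = 36.8
L_max = max([4.0, 10.9, 6.9, 11.2, 3.8]) = 11.2
S (sum of others) = 36.8 - 11.2 = 25.6
min_reach = max(0, 11.2 - 25.6) = max(0, -14.4) = 0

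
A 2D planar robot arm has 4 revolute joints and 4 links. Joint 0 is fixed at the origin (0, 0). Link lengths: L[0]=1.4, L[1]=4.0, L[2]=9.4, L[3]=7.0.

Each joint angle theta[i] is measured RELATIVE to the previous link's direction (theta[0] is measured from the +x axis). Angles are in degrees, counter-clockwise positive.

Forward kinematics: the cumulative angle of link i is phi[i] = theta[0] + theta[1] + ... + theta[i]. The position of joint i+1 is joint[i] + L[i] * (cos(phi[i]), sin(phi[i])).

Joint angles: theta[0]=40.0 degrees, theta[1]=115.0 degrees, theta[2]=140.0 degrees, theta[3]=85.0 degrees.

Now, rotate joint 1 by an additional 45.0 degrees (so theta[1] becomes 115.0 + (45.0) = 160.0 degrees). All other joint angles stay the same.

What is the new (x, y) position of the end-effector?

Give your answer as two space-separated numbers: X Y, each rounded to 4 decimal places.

Answer: 9.1051 2.6610

Derivation:
joint[0] = (0.0000, 0.0000)  (base)
link 0: phi[0] = 40 = 40 deg
  cos(40 deg) = 0.7660, sin(40 deg) = 0.6428
  joint[1] = (0.0000, 0.0000) + 1.4 * (0.7660, 0.6428) = (0.0000 + 1.0725, 0.0000 + 0.8999) = (1.0725, 0.8999)
link 1: phi[1] = 40 + 160 = 200 deg
  cos(200 deg) = -0.9397, sin(200 deg) = -0.3420
  joint[2] = (1.0725, 0.8999) + 4 * (-0.9397, -0.3420) = (1.0725 + -3.7588, 0.8999 + -1.3681) = (-2.6863, -0.4682)
link 2: phi[2] = 40 + 160 + 140 = 340 deg
  cos(340 deg) = 0.9397, sin(340 deg) = -0.3420
  joint[3] = (-2.6863, -0.4682) + 9.4 * (0.9397, -0.3420) = (-2.6863 + 8.8331, -0.4682 + -3.2150) = (6.1468, -3.6832)
link 3: phi[3] = 40 + 160 + 140 + 85 = 425 deg
  cos(425 deg) = 0.4226, sin(425 deg) = 0.9063
  joint[4] = (6.1468, -3.6832) + 7 * (0.4226, 0.9063) = (6.1468 + 2.9583, -3.6832 + 6.3442) = (9.1051, 2.6610)
End effector: (9.1051, 2.6610)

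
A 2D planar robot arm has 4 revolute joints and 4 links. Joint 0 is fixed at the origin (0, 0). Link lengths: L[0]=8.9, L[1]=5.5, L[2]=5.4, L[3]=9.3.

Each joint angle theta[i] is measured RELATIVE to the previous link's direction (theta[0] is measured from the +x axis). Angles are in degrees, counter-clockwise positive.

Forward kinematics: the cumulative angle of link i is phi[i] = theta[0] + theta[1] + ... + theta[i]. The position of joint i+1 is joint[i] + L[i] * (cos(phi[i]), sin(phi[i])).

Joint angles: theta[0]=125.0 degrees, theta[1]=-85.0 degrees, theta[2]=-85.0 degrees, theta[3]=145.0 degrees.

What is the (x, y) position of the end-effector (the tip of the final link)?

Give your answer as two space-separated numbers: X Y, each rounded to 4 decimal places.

Answer: 1.3119 16.1661

Derivation:
joint[0] = (0.0000, 0.0000)  (base)
link 0: phi[0] = 125 = 125 deg
  cos(125 deg) = -0.5736, sin(125 deg) = 0.8192
  joint[1] = (0.0000, 0.0000) + 8.9 * (-0.5736, 0.8192) = (0.0000 + -5.1048, 0.0000 + 7.2905) = (-5.1048, 7.2905)
link 1: phi[1] = 125 + -85 = 40 deg
  cos(40 deg) = 0.7660, sin(40 deg) = 0.6428
  joint[2] = (-5.1048, 7.2905) + 5.5 * (0.7660, 0.6428) = (-5.1048 + 4.2132, 7.2905 + 3.5353) = (-0.8916, 10.8258)
link 2: phi[2] = 125 + -85 + -85 = -45 deg
  cos(-45 deg) = 0.7071, sin(-45 deg) = -0.7071
  joint[3] = (-0.8916, 10.8258) + 5.4 * (0.7071, -0.7071) = (-0.8916 + 3.8184, 10.8258 + -3.8184) = (2.9268, 7.0074)
link 3: phi[3] = 125 + -85 + -85 + 145 = 100 deg
  cos(100 deg) = -0.1736, sin(100 deg) = 0.9848
  joint[4] = (2.9268, 7.0074) + 9.3 * (-0.1736, 0.9848) = (2.9268 + -1.6149, 7.0074 + 9.1587) = (1.3119, 16.1661)
End effector: (1.3119, 16.1661)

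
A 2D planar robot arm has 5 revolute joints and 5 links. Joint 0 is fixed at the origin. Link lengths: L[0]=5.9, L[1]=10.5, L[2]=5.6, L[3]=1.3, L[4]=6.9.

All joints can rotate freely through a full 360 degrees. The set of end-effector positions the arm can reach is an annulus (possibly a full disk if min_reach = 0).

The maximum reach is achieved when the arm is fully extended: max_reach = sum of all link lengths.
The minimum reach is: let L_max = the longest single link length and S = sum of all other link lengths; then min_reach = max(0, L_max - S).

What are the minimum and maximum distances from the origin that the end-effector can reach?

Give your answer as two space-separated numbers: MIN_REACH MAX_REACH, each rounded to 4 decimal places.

Answer: 0.0000 30.2000

Derivation:
Link lengths: [5.9, 10.5, 5.6, 1.3, 6.9]
max_reach = 5.9 + 10.5 + 5.6 + 1.3 + 6.9 = 30.2
L_max = max([5.9, 10.5, 5.6, 1.3, 6.9]) = 10.5
S (sum of others) = 30.2 - 10.5 = 19.7
min_reach = max(0, 10.5 - 19.7) = max(0, -9.2) = 0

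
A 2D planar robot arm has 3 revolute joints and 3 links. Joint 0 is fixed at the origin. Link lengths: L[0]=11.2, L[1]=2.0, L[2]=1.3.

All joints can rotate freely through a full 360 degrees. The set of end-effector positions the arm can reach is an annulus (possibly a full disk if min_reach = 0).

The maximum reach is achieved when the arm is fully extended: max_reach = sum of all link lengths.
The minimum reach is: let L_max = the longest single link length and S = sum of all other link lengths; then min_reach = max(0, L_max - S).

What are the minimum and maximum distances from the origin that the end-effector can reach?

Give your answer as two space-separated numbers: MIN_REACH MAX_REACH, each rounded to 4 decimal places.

Link lengths: [11.2, 2.0, 1.3]
max_reach = 11.2 + 2 + 1.3 = 14.5
L_max = max([11.2, 2.0, 1.3]) = 11.2
S (sum of others) = 14.5 - 11.2 = 3.3
min_reach = max(0, 11.2 - 3.3) = max(0, 7.9) = 7.9

Answer: 7.9000 14.5000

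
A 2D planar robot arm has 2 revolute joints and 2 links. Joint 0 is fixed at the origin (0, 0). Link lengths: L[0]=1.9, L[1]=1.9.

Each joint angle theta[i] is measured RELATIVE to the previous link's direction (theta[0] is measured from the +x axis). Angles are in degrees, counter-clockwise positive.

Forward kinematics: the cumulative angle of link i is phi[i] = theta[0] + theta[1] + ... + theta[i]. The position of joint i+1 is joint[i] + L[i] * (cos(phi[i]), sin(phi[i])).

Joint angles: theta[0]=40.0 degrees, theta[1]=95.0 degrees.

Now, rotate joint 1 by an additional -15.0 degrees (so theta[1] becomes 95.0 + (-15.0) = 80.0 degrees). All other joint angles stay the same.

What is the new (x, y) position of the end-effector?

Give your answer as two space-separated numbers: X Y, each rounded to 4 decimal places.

joint[0] = (0.0000, 0.0000)  (base)
link 0: phi[0] = 40 = 40 deg
  cos(40 deg) = 0.7660, sin(40 deg) = 0.6428
  joint[1] = (0.0000, 0.0000) + 1.9 * (0.7660, 0.6428) = (0.0000 + 1.4555, 0.0000 + 1.2213) = (1.4555, 1.2213)
link 1: phi[1] = 40 + 80 = 120 deg
  cos(120 deg) = -0.5000, sin(120 deg) = 0.8660
  joint[2] = (1.4555, 1.2213) + 1.9 * (-0.5000, 0.8660) = (1.4555 + -0.9500, 1.2213 + 1.6454) = (0.5055, 2.8667)
End effector: (0.5055, 2.8667)

Answer: 0.5055 2.8667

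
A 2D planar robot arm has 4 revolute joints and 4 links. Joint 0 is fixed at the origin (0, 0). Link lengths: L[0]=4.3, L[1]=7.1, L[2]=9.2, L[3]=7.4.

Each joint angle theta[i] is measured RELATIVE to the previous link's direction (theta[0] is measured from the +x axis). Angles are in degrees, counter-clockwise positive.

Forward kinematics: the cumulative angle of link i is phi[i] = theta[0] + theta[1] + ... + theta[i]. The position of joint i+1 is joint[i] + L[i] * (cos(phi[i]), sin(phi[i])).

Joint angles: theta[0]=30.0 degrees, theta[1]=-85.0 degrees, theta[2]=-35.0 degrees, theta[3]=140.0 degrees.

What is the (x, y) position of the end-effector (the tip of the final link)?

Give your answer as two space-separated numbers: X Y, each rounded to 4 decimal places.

joint[0] = (0.0000, 0.0000)  (base)
link 0: phi[0] = 30 = 30 deg
  cos(30 deg) = 0.8660, sin(30 deg) = 0.5000
  joint[1] = (0.0000, 0.0000) + 4.3 * (0.8660, 0.5000) = (0.0000 + 3.7239, 0.0000 + 2.1500) = (3.7239, 2.1500)
link 1: phi[1] = 30 + -85 = -55 deg
  cos(-55 deg) = 0.5736, sin(-55 deg) = -0.8192
  joint[2] = (3.7239, 2.1500) + 7.1 * (0.5736, -0.8192) = (3.7239 + 4.0724, 2.1500 + -5.8160) = (7.7963, -3.6660)
link 2: phi[2] = 30 + -85 + -35 = -90 deg
  cos(-90 deg) = 0.0000, sin(-90 deg) = -1.0000
  joint[3] = (7.7963, -3.6660) + 9.2 * (0.0000, -1.0000) = (7.7963 + 0.0000, -3.6660 + -9.2000) = (7.7963, -12.8660)
link 3: phi[3] = 30 + -85 + -35 + 140 = 50 deg
  cos(50 deg) = 0.6428, sin(50 deg) = 0.7660
  joint[4] = (7.7963, -12.8660) + 7.4 * (0.6428, 0.7660) = (7.7963 + 4.7566, -12.8660 + 5.6687) = (12.5529, -7.1973)
End effector: (12.5529, -7.1973)

Answer: 12.5529 -7.1973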